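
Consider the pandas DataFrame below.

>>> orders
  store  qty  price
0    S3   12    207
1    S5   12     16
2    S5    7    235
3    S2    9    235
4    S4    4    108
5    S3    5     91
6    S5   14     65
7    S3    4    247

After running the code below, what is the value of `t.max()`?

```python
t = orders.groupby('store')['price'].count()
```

group by store, count of price:
store
S2    1
S3    3
S4    1
S5    3
Name: price, dtype: int64

3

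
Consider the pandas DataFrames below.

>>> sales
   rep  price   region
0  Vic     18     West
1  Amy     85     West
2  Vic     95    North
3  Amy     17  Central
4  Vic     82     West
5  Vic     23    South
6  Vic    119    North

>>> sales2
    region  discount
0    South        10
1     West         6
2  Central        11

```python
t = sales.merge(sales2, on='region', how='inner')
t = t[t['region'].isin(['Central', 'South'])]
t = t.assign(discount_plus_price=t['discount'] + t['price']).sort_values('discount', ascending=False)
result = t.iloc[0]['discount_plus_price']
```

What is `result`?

merge on 'region' (how='inner') → 5 rows:
   rep  price   region  discount
0  Vic     18     West         6
1  Amy     85     West         6
2  Amy     17  Central        11
3  Vic     82     West         6
4  Vic     23    South        10
filter rows where region in ['Central', 'South']:
   rep  price   region  discount
2  Amy     17  Central        11
4  Vic     23    South        10
add column discount_plus_price = t['discount'] + t['price']:
   rep  price   region  discount  discount_plus_price
2  Amy     17  Central        11                   28
4  Vic     23    South        10                   33
sort by discount descending:
   rep  price   region  discount  discount_plus_price
2  Amy     17  Central        11                   28
4  Vic     23    South        10                   33
Finally, value at position 0, column 'discount_plus_price' = 28.

28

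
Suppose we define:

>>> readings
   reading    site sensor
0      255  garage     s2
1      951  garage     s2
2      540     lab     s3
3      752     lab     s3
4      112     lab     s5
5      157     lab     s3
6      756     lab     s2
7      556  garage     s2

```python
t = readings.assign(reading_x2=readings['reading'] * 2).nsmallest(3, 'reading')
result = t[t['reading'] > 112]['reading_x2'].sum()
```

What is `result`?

824

add column reading_x2 = readings['reading'] * 2:
   reading    site sensor  reading_x2
0      255  garage     s2         510
1      951  garage     s2        1902
2      540     lab     s3        1080
3      752     lab     s3        1504
4      112     lab     s5         224
5      157     lab     s3         314
6      756     lab     s2        1512
7      556  garage     s2        1112
take 3 rows with smallest reading:
   reading    site sensor  reading_x2
4      112     lab     s5         224
5      157     lab     s3         314
0      255  garage     s2         510
filter rows where reading > 112:
   reading    site sensor  reading_x2
5      157     lab     s3         314
0      255  garage     s2         510
So sum() = 824.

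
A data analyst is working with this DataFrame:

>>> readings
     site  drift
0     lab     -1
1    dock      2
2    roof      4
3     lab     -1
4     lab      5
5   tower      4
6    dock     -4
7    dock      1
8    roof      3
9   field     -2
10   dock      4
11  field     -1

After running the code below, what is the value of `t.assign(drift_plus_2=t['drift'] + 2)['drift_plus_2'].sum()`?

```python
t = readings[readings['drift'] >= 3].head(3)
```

19

filter rows where drift >= 3:
     site  drift
2    roof      4
4     lab      5
5   tower      4
8    roof      3
10   dock      4
take first 3 rows:
    site  drift
2   roof      4
4    lab      5
5  tower      4
add column drift_plus_2 = t['drift'] + 2:
    site  drift  drift_plus_2
2   roof      4             6
4    lab      5             7
5  tower      4             6
Then the sum of column 'drift_plus_2': 19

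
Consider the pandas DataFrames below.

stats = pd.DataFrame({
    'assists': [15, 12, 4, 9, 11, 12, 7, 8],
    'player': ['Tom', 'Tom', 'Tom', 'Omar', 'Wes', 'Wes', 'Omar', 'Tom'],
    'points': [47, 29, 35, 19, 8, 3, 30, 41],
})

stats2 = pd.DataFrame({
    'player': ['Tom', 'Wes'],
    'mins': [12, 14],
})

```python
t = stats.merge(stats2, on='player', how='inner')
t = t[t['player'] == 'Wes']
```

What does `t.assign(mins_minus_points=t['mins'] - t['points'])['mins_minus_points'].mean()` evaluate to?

merge on 'player' (how='inner') → 6 rows:
   assists player  points  mins
0       15    Tom      47    12
1       12    Tom      29    12
2        4    Tom      35    12
3       11    Wes       8    14
4       12    Wes       3    14
5        8    Tom      41    12
filter rows where player == 'Wes':
   assists player  points  mins
3       11    Wes       8    14
4       12    Wes       3    14
add column mins_minus_points = t['mins'] - t['points']:
   assists player  points  mins  mins_minus_points
3       11    Wes       8    14                  6
4       12    Wes       3    14                 11
Reading off the mean of column 'mins_minus_points', we get 8.5.

8.5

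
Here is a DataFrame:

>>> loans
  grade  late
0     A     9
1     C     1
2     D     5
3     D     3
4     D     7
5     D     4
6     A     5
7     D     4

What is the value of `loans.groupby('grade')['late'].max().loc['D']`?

7

group by grade, max of late:
grade
A    9
C    1
D    7
Name: late, dtype: int64
Then the value at index 'D': 7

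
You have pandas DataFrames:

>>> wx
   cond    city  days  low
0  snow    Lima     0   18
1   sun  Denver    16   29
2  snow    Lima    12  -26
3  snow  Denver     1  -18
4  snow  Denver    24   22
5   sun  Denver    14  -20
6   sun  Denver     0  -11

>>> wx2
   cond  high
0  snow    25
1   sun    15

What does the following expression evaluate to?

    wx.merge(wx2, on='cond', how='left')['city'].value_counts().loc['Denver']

merge on 'cond' (how='left') → 7 rows:
   cond    city  days  low  high
0  snow    Lima     0   18    25
1   sun  Denver    16   29    15
2  snow    Lima    12  -26    25
3  snow  Denver     1  -18    25
4  snow  Denver    24   22    25
5   sun  Denver    14  -20    15
6   sun  Denver     0  -11    15
value_counts of city:
city
Denver    5
Lima      2
Name: count, dtype: int64

5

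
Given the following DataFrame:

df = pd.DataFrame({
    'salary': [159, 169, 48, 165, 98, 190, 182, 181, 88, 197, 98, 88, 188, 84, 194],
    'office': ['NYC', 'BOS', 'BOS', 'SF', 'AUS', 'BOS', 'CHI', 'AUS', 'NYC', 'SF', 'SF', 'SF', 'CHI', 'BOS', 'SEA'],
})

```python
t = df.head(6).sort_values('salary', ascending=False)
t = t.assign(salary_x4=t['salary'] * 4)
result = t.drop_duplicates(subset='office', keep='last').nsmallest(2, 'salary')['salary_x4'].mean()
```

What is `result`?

292.0

take first 6 rows:
   salary office
0     159    NYC
1     169    BOS
2      48    BOS
3     165     SF
4      98    AUS
5     190    BOS
sort by salary descending:
   salary office
5     190    BOS
1     169    BOS
3     165     SF
0     159    NYC
4      98    AUS
2      48    BOS
add column salary_x4 = t['salary'] * 4:
   salary office  salary_x4
5     190    BOS        760
1     169    BOS        676
3     165     SF        660
0     159    NYC        636
4      98    AUS        392
2      48    BOS        192
drop duplicate office (keep=last):
   salary office  salary_x4
3     165     SF        660
0     159    NYC        636
4      98    AUS        392
2      48    BOS        192
take 2 rows with smallest salary:
   salary office  salary_x4
2      48    BOS        192
4      98    AUS        392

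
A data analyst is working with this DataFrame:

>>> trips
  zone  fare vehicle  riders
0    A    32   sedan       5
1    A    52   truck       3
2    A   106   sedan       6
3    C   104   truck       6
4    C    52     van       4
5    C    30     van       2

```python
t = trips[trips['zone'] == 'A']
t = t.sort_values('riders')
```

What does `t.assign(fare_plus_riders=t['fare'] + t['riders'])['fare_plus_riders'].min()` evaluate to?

37

filter rows where zone == 'A':
  zone  fare vehicle  riders
0    A    32   sedan       5
1    A    52   truck       3
2    A   106   sedan       6
sort by riders:
  zone  fare vehicle  riders
1    A    52   truck       3
0    A    32   sedan       5
2    A   106   sedan       6
add column fare_plus_riders = t['fare'] + t['riders']:
  zone  fare vehicle  riders  fare_plus_riders
1    A    52   truck       3                55
0    A    32   sedan       5                37
2    A   106   sedan       6               112
Then the min of column 'fare_plus_riders': 37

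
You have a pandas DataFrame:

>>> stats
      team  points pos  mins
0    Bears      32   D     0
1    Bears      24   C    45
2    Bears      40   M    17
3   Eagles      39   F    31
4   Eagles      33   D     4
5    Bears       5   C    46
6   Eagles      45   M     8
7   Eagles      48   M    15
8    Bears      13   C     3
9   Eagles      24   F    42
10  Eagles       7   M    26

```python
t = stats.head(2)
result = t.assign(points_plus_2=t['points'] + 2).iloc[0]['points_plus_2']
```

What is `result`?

take first 2 rows:
    team  points pos  mins
0  Bears      32   D     0
1  Bears      24   C    45
add column points_plus_2 = t['points'] + 2:
    team  points pos  mins  points_plus_2
0  Bears      32   D     0             34
1  Bears      24   C    45             26

34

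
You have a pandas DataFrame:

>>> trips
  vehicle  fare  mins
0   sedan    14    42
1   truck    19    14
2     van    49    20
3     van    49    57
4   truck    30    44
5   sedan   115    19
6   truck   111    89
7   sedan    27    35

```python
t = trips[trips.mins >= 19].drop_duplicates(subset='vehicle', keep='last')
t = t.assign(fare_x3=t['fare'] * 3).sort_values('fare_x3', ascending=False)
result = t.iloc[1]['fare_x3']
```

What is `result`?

filter rows where mins >= 19:
  vehicle  fare  mins
0   sedan    14    42
2     van    49    20
3     van    49    57
4   truck    30    44
5   sedan   115    19
6   truck   111    89
7   sedan    27    35
drop duplicate vehicle (keep=last):
  vehicle  fare  mins
3     van    49    57
6   truck   111    89
7   sedan    27    35
add column fare_x3 = t['fare'] * 3:
  vehicle  fare  mins  fare_x3
3     van    49    57      147
6   truck   111    89      333
7   sedan    27    35       81
sort by fare_x3 descending:
  vehicle  fare  mins  fare_x3
6   truck   111    89      333
3     van    49    57      147
7   sedan    27    35       81
Hence 147.

147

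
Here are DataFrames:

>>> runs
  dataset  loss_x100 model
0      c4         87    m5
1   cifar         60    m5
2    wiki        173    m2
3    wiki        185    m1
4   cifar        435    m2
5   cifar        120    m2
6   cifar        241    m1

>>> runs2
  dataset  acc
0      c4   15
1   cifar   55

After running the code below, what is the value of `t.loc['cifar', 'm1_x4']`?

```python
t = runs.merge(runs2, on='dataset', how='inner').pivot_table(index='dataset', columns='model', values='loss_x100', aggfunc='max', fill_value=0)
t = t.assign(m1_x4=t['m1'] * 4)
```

964

merge on 'dataset' (how='inner') → 5 rows:
  dataset  loss_x100 model  acc
0      c4         87    m5   15
1   cifar         60    m5   55
2   cifar        435    m2   55
3   cifar        120    m2   55
4   cifar        241    m1   55
pivot: rows=dataset, cols=model, max(loss_x100):
model     m1   m2  m5
dataset              
c4         0    0  87
cifar    241  435  60
add column m1_x4 = t['m1'] * 4:
model     m1   m2  m5  m1_x4
dataset                     
c4         0    0  87      0
cifar    241  435  60    964
value at row 'cifar', column 'm1_x4' → 964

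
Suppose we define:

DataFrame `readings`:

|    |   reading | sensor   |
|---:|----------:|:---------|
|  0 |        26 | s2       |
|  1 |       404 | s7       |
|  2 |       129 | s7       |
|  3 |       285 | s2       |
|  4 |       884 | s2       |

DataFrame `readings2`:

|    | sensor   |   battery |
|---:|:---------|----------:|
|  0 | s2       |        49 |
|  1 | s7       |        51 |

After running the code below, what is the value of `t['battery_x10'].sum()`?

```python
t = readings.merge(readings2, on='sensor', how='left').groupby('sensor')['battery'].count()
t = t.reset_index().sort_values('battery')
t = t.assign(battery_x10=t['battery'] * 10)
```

merge on 'sensor' (how='left') → 5 rows:
   reading sensor  battery
0       26     s2       49
1      404     s7       51
2      129     s7       51
3      285     s2       49
4      884     s2       49
group by sensor, count of battery:
sensor
s2    3
s7    2
Name: battery, dtype: int64
reset_index():
  sensor  battery
0     s2        3
1     s7        2
sort by battery:
  sensor  battery
1     s7        2
0     s2        3
add column battery_x10 = t['battery'] * 10:
  sensor  battery  battery_x10
1     s7        2           20
0     s2        3           30

50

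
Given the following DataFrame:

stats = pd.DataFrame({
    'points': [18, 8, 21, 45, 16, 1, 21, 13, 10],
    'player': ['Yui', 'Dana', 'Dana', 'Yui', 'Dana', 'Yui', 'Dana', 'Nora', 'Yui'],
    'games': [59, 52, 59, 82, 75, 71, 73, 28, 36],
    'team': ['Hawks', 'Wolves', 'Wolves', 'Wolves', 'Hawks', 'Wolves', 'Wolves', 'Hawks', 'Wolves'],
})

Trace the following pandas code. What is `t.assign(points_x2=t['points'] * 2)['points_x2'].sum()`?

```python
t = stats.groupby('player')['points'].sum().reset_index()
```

group by player, sum of points:
player
Dana    66
Nora    13
Yui     74
Name: points, dtype: int64
reset_index():
  player  points
0   Dana      66
1   Nora      13
2    Yui      74
add column points_x2 = t['points'] * 2:
  player  points  points_x2
0   Dana      66        132
1   Nora      13         26
2    Yui      74        148

306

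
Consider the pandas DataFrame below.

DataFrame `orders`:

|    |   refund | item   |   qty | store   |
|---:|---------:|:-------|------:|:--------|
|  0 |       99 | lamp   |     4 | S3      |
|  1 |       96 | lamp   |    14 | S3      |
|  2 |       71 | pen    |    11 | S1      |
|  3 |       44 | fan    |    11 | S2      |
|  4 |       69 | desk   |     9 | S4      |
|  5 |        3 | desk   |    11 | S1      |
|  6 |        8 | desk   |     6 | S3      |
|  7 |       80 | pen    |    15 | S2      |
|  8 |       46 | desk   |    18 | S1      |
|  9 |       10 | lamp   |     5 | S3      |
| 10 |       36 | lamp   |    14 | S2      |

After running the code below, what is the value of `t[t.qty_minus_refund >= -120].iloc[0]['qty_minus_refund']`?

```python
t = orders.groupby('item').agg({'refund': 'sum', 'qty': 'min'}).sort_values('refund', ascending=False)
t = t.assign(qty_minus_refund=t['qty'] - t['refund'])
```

-120

group by item: sum(refund), min(qty):
      refund  qty
item             
desk     126    6
fan       44   11
lamp     241    4
pen      151   11
sort by refund descending:
      refund  qty
item             
lamp     241    4
pen      151   11
desk     126    6
fan       44   11
add column qty_minus_refund = t['qty'] - t['refund']:
      refund  qty  qty_minus_refund
item                               
lamp     241    4              -237
pen      151   11              -140
desk     126    6              -120
fan       44   11               -33
filter rows where qty_minus_refund >= -120:
      refund  qty  qty_minus_refund
item                               
desk     126    6              -120
fan       44   11               -33
The value at position 0, column 'qty_minus_refund' is -120.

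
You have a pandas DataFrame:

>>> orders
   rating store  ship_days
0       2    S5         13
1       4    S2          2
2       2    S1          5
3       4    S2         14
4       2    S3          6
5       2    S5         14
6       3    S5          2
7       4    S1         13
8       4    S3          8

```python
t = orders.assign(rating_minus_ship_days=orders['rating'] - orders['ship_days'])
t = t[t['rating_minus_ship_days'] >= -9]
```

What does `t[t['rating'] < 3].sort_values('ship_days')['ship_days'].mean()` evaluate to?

5.5

add column rating_minus_ship_days = orders['rating'] - orders['ship_days']:
   rating store  ship_days  rating_minus_ship_days
0       2    S5         13                     -11
1       4    S2          2                       2
2       2    S1          5                      -3
3       4    S2         14                     -10
4       2    S3          6                      -4
5       2    S5         14                     -12
6       3    S5          2                       1
7       4    S1         13                      -9
8       4    S3          8                      -4
filter rows where rating_minus_ship_days >= -9:
   rating store  ship_days  rating_minus_ship_days
1       4    S2          2                       2
2       2    S1          5                      -3
4       2    S3          6                      -4
6       3    S5          2                       1
7       4    S1         13                      -9
8       4    S3          8                      -4
filter rows where rating < 3:
   rating store  ship_days  rating_minus_ship_days
2       2    S1          5                      -3
4       2    S3          6                      -4
sort by ship_days:
   rating store  ship_days  rating_minus_ship_days
2       2    S1          5                      -3
4       2    S3          6                      -4
Finally, mean of column 'ship_days' = 5.5.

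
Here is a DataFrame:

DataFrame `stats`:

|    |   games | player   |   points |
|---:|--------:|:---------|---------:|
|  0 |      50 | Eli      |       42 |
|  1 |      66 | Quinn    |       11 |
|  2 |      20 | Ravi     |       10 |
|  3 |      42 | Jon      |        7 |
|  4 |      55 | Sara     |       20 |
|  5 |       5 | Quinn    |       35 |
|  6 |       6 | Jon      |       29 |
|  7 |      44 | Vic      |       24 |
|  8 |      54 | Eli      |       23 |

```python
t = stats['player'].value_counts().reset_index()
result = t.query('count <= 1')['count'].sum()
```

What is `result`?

value_counts of player:
player
Eli      2
Quinn    2
Jon      2
Ravi     1
Sara     1
Vic      1
Name: count, dtype: int64
reset_index():
  player  count
0    Eli      2
1  Quinn      2
2    Jon      2
3   Ravi      1
4   Sara      1
5    Vic      1
filter rows where count <= 1:
  player  count
3   Ravi      1
4   Sara      1
5    Vic      1

3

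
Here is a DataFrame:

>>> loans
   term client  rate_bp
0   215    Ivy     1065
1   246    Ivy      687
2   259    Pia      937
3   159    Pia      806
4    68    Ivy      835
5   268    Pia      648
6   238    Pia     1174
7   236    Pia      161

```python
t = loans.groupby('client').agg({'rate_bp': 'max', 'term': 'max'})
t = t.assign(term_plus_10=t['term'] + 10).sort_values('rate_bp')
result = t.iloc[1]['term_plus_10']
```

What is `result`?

278

group by client: max(rate_bp), max(term):
        rate_bp  term
client               
Ivy        1065   246
Pia        1174   268
add column term_plus_10 = t['term'] + 10:
        rate_bp  term  term_plus_10
client                             
Ivy        1065   246           256
Pia        1174   268           278
sort by rate_bp:
        rate_bp  term  term_plus_10
client                             
Ivy        1065   246           256
Pia        1174   268           278
Reading off the value at position 1, column 'term_plus_10', we get 278.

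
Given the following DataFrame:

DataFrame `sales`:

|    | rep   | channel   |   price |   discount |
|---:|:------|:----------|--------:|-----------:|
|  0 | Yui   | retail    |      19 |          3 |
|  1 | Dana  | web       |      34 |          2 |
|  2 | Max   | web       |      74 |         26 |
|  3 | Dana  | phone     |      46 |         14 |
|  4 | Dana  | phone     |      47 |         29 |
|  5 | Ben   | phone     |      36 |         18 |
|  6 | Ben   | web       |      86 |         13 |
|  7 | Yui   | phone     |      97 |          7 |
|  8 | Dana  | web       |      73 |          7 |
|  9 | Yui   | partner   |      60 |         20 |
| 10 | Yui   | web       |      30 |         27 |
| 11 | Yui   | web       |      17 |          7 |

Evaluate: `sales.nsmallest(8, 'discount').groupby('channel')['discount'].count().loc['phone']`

3

take 8 rows with smallest discount:
     rep channel  price  discount
1   Dana     web     34         2
0    Yui  retail     19         3
7    Yui   phone     97         7
8   Dana     web     73         7
11   Yui     web     17         7
6    Ben     web     86        13
3   Dana   phone     46        14
5    Ben   phone     36        18
group by channel, count of discount:
channel
phone     3
retail    1
web       4
Name: discount, dtype: int64
The value at index 'phone' is 3.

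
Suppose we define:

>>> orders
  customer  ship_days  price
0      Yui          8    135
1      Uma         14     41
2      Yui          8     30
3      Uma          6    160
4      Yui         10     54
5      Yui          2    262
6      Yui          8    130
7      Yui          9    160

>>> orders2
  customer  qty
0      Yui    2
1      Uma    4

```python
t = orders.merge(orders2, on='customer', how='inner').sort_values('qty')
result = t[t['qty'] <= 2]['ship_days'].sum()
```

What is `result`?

45

merge on 'customer' (how='inner') → 8 rows:
  customer  ship_days  price  qty
0      Yui          8    135    2
1      Uma         14     41    4
2      Yui          8     30    2
3      Uma          6    160    4
4      Yui         10     54    2
5      Yui          2    262    2
6      Yui          8    130    2
7      Yui          9    160    2
sort by qty:
  customer  ship_days  price  qty
0      Yui          8    135    2
2      Yui          8     30    2
4      Yui         10     54    2
5      Yui          2    262    2
6      Yui          8    130    2
7      Yui          9    160    2
1      Uma         14     41    4
3      Uma          6    160    4
filter rows where qty <= 2:
  customer  ship_days  price  qty
0      Yui          8    135    2
2      Yui          8     30    2
4      Yui         10     54    2
5      Yui          2    262    2
6      Yui          8    130    2
7      Yui          9    160    2
Taking the sum of column 'ship_days' gives 45.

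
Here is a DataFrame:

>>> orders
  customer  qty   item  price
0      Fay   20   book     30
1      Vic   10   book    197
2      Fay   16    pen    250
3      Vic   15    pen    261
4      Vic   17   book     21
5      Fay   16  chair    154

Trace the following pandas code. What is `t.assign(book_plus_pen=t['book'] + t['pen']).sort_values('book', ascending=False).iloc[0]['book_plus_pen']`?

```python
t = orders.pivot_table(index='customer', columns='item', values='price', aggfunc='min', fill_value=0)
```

pivot: rows=customer, cols=item, min(price):
item      book  chair  pen
customer                  
Fay         30    154  250
Vic         21      0  261
add column book_plus_pen = t['book'] + t['pen']:
item      book  chair  pen  book_plus_pen
customer                                 
Fay         30    154  250            280
Vic         21      0  261            282
sort by book descending:
item      book  chair  pen  book_plus_pen
customer                                 
Fay         30    154  250            280
Vic         21      0  261            282
Taking the value at position 0, column 'book_plus_pen' gives 280.

280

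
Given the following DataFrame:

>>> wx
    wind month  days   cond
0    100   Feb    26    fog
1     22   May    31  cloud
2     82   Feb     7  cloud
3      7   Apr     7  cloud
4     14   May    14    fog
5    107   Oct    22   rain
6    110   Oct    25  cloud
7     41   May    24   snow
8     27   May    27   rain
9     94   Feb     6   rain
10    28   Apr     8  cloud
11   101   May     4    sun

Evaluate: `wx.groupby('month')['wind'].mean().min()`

group by month, mean of wind:
month
Apr     17.5
Feb     92.0
May     41.0
Oct    108.5
Name: wind, dtype: float64
Then the min of the resulting series: 17.5

17.5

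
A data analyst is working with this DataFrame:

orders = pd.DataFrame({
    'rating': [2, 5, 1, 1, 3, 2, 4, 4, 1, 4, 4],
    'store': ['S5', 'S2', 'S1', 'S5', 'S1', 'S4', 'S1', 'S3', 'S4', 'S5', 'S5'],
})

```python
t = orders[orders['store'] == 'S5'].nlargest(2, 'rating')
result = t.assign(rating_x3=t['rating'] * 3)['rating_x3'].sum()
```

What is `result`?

filter rows where store == 'S5':
    rating store
0        2    S5
3        1    S5
9        4    S5
10       4    S5
take 2 rows with largest rating:
    rating store
9        4    S5
10       4    S5
add column rating_x3 = t['rating'] * 3:
    rating store  rating_x3
9        4    S5         12
10       4    S5         12
Taking the sum of column 'rating_x3' gives 24.

24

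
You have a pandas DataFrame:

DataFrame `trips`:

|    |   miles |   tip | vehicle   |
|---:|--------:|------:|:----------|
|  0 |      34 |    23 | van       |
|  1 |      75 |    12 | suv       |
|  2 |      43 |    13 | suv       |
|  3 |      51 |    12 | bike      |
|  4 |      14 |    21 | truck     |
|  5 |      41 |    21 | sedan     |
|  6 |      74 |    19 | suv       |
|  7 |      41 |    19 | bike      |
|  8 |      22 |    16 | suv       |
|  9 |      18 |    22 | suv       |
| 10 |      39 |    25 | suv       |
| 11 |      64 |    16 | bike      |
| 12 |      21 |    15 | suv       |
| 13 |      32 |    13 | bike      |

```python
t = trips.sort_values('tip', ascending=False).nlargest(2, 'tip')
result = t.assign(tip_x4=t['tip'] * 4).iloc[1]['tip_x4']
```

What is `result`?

92

sort by tip descending:
    miles  tip vehicle
10     39   25     suv
0      34   23     van
9      18   22     suv
4      14   21   truck
5      41   21   sedan
6      74   19     suv
7      41   19    bike
8      22   16     suv
11     64   16    bike
12     21   15     suv
2      43   13     suv
13     32   13    bike
1      75   12     suv
3      51   12    bike
take 2 rows with largest tip:
    miles  tip vehicle
10     39   25     suv
0      34   23     van
add column tip_x4 = t['tip'] * 4:
    miles  tip vehicle  tip_x4
10     39   25     suv     100
0      34   23     van      92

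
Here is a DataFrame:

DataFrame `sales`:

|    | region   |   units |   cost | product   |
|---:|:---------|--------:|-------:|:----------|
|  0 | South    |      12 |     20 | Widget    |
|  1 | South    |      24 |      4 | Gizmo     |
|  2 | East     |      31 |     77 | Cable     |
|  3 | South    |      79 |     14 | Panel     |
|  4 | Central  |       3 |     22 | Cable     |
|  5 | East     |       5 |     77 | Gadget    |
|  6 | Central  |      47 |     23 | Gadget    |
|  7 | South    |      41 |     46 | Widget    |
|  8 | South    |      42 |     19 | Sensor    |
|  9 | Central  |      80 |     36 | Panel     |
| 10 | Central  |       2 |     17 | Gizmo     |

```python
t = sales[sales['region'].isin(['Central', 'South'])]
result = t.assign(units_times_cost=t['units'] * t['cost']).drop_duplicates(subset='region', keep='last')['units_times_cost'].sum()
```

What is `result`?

filter rows where region in ['Central', 'South']:
     region  units  cost product
0     South     12    20  Widget
1     South     24     4   Gizmo
3     South     79    14   Panel
4   Central      3    22   Cable
6   Central     47    23  Gadget
7     South     41    46  Widget
8     South     42    19  Sensor
9   Central     80    36   Panel
10  Central      2    17   Gizmo
add column units_times_cost = t['units'] * t['cost']:
     region  units  cost product  units_times_cost
0     South     12    20  Widget               240
1     South     24     4   Gizmo                96
3     South     79    14   Panel              1106
4   Central      3    22   Cable                66
6   Central     47    23  Gadget              1081
7     South     41    46  Widget              1886
8     South     42    19  Sensor               798
9   Central     80    36   Panel              2880
10  Central      2    17   Gizmo                34
drop duplicate region (keep=last):
     region  units  cost product  units_times_cost
8     South     42    19  Sensor               798
10  Central      2    17   Gizmo                34
Hence 832.

832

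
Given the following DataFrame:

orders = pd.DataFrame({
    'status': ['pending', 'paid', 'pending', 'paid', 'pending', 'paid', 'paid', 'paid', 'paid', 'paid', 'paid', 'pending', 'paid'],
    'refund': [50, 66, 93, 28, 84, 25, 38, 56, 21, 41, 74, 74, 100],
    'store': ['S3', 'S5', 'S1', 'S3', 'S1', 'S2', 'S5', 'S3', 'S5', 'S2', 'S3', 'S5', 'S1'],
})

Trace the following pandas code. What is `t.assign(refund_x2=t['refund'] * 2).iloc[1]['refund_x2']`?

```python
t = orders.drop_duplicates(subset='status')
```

132

drop duplicate status (keep=first):
    status  refund store
0  pending      50    S3
1     paid      66    S5
add column refund_x2 = t['refund'] * 2:
    status  refund store  refund_x2
0  pending      50    S3        100
1     paid      66    S5        132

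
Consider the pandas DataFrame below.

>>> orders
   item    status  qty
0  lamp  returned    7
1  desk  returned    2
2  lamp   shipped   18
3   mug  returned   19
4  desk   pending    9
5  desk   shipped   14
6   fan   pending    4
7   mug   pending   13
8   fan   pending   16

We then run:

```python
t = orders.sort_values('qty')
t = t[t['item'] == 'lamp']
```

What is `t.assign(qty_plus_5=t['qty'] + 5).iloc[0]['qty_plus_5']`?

sort by qty:
   item    status  qty
1  desk  returned    2
6   fan   pending    4
0  lamp  returned    7
4  desk   pending    9
7   mug   pending   13
5  desk   shipped   14
8   fan   pending   16
2  lamp   shipped   18
3   mug  returned   19
filter rows where item == 'lamp':
   item    status  qty
0  lamp  returned    7
2  lamp   shipped   18
add column qty_plus_5 = t['qty'] + 5:
   item    status  qty  qty_plus_5
0  lamp  returned    7          12
2  lamp   shipped   18          23

12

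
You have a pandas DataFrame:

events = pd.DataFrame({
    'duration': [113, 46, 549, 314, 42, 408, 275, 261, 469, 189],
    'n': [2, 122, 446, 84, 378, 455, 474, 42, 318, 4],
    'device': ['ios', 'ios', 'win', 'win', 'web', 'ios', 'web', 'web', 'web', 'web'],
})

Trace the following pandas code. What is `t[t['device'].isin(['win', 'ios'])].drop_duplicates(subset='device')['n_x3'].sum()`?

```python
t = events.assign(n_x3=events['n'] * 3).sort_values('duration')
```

618

add column n_x3 = events['n'] * 3:
   duration    n device  n_x3
0       113    2    ios     6
1        46  122    ios   366
2       549  446    win  1338
3       314   84    win   252
4        42  378    web  1134
5       408  455    ios  1365
6       275  474    web  1422
7       261   42    web   126
8       469  318    web   954
9       189    4    web    12
sort by duration:
   duration    n device  n_x3
4        42  378    web  1134
1        46  122    ios   366
0       113    2    ios     6
9       189    4    web    12
7       261   42    web   126
6       275  474    web  1422
3       314   84    win   252
5       408  455    ios  1365
8       469  318    web   954
2       549  446    win  1338
filter rows where device in ['win', 'ios']:
   duration    n device  n_x3
1        46  122    ios   366
0       113    2    ios     6
3       314   84    win   252
5       408  455    ios  1365
2       549  446    win  1338
drop duplicate device (keep=first):
   duration    n device  n_x3
1        46  122    ios   366
3       314   84    win   252
The sum of column 'n_x3' is 618.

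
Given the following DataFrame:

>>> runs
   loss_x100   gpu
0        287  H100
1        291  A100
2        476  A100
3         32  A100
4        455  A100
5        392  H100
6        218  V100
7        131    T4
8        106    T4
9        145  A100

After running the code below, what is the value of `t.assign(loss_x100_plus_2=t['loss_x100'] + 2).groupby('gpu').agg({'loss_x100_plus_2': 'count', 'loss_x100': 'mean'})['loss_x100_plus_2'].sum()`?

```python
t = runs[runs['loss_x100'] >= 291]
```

4

filter rows where loss_x100 >= 291:
   loss_x100   gpu
1        291  A100
2        476  A100
4        455  A100
5        392  H100
add column loss_x100_plus_2 = t['loss_x100'] + 2:
   loss_x100   gpu  loss_x100_plus_2
1        291  A100               293
2        476  A100               478
4        455  A100               457
5        392  H100               394
group by gpu: count(loss_x100_plus_2), mean(loss_x100):
      loss_x100_plus_2   loss_x100
gpu                               
A100                 3  407.333333
H100                 1  392.000000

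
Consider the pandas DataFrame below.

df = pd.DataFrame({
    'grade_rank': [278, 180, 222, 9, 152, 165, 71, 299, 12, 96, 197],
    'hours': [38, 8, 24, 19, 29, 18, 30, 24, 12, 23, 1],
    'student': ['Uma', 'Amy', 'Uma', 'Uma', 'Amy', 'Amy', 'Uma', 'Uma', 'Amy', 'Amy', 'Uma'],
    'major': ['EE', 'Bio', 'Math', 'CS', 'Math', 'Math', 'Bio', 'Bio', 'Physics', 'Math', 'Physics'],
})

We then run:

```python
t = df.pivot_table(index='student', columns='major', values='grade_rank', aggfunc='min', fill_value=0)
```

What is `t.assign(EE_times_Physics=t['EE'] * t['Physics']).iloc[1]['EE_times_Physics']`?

pivot: rows=student, cols=major, min(grade_rank):
major    Bio  CS   EE  Math  Physics
student                             
Amy      180   0    0    96       12
Uma       71   9  278   222      197
add column EE_times_Physics = t['EE'] * t['Physics']:
major    Bio  CS   EE  Math  Physics  EE_times_Physics
student                                               
Amy      180   0    0    96       12                 0
Uma       71   9  278   222      197             54766
value at position 1, column 'EE_times_Physics' → 54766

54766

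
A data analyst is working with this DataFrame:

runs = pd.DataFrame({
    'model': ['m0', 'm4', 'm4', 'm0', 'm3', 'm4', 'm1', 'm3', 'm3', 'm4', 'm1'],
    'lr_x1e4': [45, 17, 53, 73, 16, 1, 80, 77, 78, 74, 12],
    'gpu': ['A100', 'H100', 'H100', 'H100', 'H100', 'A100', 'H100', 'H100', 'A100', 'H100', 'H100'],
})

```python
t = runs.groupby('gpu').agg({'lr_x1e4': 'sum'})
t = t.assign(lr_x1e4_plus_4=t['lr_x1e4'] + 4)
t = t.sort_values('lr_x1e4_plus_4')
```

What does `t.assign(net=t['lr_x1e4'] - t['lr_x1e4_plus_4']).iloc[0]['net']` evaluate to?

-4

group by gpu, sum of lr_x1e4:
      lr_x1e4
gpu          
A100      124
H100      402
add column lr_x1e4_plus_4 = t['lr_x1e4'] + 4:
      lr_x1e4  lr_x1e4_plus_4
gpu                          
A100      124             128
H100      402             406
sort by lr_x1e4_plus_4:
      lr_x1e4  lr_x1e4_plus_4
gpu                          
A100      124             128
H100      402             406
add column net = t['lr_x1e4'] - t['lr_x1e4_plus_4']:
      lr_x1e4  lr_x1e4_plus_4  net
gpu                               
A100      124             128   -4
H100      402             406   -4
Hence -4.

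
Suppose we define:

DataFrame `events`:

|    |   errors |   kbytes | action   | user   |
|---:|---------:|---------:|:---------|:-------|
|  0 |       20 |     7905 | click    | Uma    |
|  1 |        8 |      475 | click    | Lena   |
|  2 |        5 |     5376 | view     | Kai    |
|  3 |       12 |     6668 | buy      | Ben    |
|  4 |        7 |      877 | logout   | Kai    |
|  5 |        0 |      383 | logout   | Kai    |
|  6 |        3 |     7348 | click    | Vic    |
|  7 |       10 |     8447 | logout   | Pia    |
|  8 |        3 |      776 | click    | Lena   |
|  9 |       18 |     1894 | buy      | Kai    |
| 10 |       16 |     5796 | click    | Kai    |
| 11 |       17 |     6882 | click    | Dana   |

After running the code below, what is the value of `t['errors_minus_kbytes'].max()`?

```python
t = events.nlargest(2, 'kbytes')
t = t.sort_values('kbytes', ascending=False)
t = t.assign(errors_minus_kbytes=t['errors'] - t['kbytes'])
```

take 2 rows with largest kbytes:
   errors  kbytes  action user
7      10    8447  logout  Pia
0      20    7905   click  Uma
sort by kbytes descending:
   errors  kbytes  action user
7      10    8447  logout  Pia
0      20    7905   click  Uma
add column errors_minus_kbytes = t['errors'] - t['kbytes']:
   errors  kbytes  action user  errors_minus_kbytes
7      10    8447  logout  Pia                -8437
0      20    7905   click  Uma                -7885
Hence -7885.

-7885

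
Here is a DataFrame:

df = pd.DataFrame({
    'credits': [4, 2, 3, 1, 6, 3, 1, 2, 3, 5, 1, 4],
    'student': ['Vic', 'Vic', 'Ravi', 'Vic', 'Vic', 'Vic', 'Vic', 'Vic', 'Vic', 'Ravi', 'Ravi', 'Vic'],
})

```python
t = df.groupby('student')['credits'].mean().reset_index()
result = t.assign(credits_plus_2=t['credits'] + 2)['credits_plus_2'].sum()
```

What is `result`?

9.88888888889

group by student, mean of credits:
student
Ravi    3.000000
Vic     2.888889
Name: credits, dtype: float64
reset_index():
  student   credits
0    Ravi  3.000000
1     Vic  2.888889
add column credits_plus_2 = t['credits'] + 2:
  student   credits  credits_plus_2
0    Ravi  3.000000        5.000000
1     Vic  2.888889        4.888889
sum of column 'credits_plus_2' → 9.88888888889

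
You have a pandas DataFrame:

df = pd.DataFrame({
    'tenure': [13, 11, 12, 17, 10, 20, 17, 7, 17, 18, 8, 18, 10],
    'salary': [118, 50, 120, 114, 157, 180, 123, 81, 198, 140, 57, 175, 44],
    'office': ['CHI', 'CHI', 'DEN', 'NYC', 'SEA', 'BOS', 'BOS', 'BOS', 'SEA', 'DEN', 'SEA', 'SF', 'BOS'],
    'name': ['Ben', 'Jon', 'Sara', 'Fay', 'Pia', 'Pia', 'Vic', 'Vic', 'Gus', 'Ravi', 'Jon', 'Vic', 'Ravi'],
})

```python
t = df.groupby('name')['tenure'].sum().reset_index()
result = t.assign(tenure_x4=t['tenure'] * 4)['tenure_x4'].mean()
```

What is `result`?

group by name, sum of tenure:
name
Ben     13
Fay     17
Gus     17
Jon     19
Pia     30
Ravi    28
Sara    12
Vic     42
Name: tenure, dtype: int64
reset_index():
   name  tenure
0   Ben      13
1   Fay      17
2   Gus      17
3   Jon      19
4   Pia      30
5  Ravi      28
6  Sara      12
7   Vic      42
add column tenure_x4 = t['tenure'] * 4:
   name  tenure  tenure_x4
0   Ben      13         52
1   Fay      17         68
2   Gus      17         68
3   Jon      19         76
4   Pia      30        120
5  Ravi      28        112
6  Sara      12         48
7   Vic      42        168
Reading off the mean of column 'tenure_x4', we get 89.0.

89.0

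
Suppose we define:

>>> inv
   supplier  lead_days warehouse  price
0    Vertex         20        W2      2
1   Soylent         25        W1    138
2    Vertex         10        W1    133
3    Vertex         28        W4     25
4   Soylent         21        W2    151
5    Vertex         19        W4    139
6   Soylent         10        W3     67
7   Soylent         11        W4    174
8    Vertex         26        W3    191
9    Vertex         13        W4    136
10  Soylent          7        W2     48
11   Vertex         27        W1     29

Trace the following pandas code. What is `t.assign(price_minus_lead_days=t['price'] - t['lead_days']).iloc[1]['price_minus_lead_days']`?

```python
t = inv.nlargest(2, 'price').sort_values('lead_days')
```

165

take 2 rows with largest price:
  supplier  lead_days warehouse  price
8   Vertex         26        W3    191
7  Soylent         11        W4    174
sort by lead_days:
  supplier  lead_days warehouse  price
7  Soylent         11        W4    174
8   Vertex         26        W3    191
add column price_minus_lead_days = t['price'] - t['lead_days']:
  supplier  lead_days warehouse  price  price_minus_lead_days
7  Soylent         11        W4    174                    163
8   Vertex         26        W3    191                    165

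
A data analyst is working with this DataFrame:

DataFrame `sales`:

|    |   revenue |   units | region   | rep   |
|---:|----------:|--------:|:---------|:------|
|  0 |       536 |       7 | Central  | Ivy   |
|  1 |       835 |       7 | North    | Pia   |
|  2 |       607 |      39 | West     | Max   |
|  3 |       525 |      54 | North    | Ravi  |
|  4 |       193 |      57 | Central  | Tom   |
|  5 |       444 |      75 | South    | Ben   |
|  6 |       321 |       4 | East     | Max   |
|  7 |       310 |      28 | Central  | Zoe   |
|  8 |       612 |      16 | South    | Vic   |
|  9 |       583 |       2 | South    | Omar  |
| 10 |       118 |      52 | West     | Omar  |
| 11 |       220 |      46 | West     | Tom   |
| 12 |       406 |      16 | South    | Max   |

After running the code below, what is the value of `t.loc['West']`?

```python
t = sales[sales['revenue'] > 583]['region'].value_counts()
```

filter rows where revenue > 583:
   revenue  units region  rep
1      835      7  North  Pia
2      607     39   West  Max
8      612     16  South  Vic
value_counts of region:
region
North    1
West     1
South    1
Name: count, dtype: int64

1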